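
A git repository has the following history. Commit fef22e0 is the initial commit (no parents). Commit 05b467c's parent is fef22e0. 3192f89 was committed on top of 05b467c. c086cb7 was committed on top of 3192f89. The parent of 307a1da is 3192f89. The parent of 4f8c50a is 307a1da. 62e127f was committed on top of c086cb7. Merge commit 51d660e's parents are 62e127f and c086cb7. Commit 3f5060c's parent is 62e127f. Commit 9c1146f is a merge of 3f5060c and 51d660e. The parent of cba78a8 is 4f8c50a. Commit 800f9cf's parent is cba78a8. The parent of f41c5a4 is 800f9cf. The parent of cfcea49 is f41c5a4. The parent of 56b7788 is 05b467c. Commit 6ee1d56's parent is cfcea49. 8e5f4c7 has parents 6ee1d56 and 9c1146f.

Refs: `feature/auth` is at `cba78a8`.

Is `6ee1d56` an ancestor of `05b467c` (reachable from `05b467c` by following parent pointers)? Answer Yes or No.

No

Ancestors of 05b467c: {05b467c, fef22e0}.
6ee1d56 is not in that set, so it is not an ancestor of 05b467c.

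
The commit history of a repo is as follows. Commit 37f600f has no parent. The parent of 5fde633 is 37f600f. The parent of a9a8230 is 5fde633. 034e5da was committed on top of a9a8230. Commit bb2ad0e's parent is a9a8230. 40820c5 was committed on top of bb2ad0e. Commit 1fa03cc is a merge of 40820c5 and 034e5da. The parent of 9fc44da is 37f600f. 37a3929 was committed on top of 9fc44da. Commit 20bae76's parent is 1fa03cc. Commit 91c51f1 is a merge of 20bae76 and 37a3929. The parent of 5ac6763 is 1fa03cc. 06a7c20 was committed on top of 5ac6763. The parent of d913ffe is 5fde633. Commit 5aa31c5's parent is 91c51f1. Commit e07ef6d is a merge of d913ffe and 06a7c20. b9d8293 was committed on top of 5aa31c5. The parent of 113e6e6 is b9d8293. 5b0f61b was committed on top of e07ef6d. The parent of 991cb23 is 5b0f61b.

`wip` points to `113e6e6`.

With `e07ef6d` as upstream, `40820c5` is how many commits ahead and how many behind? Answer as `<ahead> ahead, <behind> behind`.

0 ahead, 6 behind

Reachable from 40820c5: {37f600f, 40820c5, 5fde633, a9a8230, bb2ad0e}.
Reachable from e07ef6d: {034e5da, 06a7c20, 1fa03cc, 37f600f, 40820c5, 5ac6763, 5fde633, a9a8230, bb2ad0e, d913ffe, e07ef6d}.
Only in 40820c5's history (ahead): {} — 0.
Only in e07ef6d's history (behind): {034e5da, 06a7c20, 1fa03cc, 5ac6763, d913ffe, e07ef6d} — 6.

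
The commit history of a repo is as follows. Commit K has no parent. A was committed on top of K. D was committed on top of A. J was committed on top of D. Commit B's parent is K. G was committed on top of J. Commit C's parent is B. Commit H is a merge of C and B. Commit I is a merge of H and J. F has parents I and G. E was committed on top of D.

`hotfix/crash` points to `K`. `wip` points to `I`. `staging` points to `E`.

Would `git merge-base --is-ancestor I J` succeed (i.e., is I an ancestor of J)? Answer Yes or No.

Ancestors of J: {A, D, J, K}.
I is not in that set, so it is not an ancestor of J.

No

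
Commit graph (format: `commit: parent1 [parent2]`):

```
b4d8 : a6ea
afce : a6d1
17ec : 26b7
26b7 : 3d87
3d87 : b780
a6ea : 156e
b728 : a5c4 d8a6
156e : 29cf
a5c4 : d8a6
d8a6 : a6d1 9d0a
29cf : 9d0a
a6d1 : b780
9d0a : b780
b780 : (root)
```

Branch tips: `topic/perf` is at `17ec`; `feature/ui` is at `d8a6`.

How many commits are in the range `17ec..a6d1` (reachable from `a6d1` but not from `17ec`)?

1

Reachable from a6d1: {a6d1, b780}.
Reachable from 17ec: {17ec, 26b7, 3d87, b780}.
In a6d1's history but not 17ec's: {a6d1} — 1 commit.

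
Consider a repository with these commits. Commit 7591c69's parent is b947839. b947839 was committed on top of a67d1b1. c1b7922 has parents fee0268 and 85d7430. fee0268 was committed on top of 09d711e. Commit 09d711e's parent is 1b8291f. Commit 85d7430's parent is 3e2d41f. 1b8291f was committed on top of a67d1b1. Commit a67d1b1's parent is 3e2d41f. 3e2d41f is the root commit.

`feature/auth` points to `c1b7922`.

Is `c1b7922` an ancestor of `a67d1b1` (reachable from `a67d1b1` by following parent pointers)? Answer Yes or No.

Ancestors of a67d1b1: {3e2d41f, a67d1b1}.
c1b7922 is not in that set, so it is not an ancestor of a67d1b1.

No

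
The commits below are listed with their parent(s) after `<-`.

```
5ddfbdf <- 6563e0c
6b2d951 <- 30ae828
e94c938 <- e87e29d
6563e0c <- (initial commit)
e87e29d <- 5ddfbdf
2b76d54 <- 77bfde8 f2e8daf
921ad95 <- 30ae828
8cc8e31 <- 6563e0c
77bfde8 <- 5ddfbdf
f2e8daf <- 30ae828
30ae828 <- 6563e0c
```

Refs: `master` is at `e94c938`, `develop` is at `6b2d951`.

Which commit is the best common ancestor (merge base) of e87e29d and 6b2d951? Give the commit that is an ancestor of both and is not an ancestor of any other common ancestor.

6563e0c

Ancestors of e87e29d: {5ddfbdf, 6563e0c, e87e29d}.
Ancestors of 6b2d951: {30ae828, 6563e0c, 6b2d951}.
Common ancestors: {6563e0c}.
The only common ancestor is 6563e0c, so it is the merge base.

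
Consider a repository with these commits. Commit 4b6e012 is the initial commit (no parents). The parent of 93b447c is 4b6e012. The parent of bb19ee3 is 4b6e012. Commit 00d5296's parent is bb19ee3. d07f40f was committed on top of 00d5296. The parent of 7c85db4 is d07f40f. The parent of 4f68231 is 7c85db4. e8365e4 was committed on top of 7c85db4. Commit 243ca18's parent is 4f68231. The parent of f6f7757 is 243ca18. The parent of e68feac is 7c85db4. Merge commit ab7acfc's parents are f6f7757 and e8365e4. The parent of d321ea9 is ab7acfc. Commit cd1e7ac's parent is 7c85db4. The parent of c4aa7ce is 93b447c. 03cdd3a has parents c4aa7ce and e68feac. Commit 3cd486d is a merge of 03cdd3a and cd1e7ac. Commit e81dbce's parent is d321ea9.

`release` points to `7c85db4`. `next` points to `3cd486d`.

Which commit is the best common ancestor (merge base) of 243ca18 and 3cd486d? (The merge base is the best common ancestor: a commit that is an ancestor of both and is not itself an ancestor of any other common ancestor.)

7c85db4

Ancestors of 243ca18: {00d5296, 243ca18, 4b6e012, 4f68231, 7c85db4, bb19ee3, d07f40f}.
Ancestors of 3cd486d: {00d5296, 03cdd3a, 3cd486d, 4b6e012, 7c85db4, 93b447c, bb19ee3, c4aa7ce, cd1e7ac, d07f40f, e68feac}.
Common ancestors: {00d5296, 4b6e012, 7c85db4, bb19ee3, d07f40f}.
Among these, 7c85db4 is not an ancestor of any other common ancestor — it is the merge base.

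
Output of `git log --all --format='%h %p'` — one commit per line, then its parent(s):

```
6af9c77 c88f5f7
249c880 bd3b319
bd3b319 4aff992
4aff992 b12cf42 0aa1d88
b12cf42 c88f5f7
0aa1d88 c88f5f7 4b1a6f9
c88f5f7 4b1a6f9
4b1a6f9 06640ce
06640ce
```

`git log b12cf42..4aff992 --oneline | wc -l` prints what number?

Reachable from 4aff992: {06640ce, 0aa1d88, 4aff992, 4b1a6f9, b12cf42, c88f5f7}.
Reachable from b12cf42: {06640ce, 4b1a6f9, b12cf42, c88f5f7}.
In 4aff992's history but not b12cf42's: {0aa1d88, 4aff992} — 2 commits.

2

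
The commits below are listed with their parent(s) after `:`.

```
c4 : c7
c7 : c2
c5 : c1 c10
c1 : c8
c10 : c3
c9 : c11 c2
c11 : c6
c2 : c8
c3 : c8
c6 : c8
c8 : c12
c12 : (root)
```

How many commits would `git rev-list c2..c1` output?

1

Reachable from c1: {c1, c12, c8}.
Reachable from c2: {c12, c2, c8}.
In c1's history but not c2's: {c1} — 1 commit.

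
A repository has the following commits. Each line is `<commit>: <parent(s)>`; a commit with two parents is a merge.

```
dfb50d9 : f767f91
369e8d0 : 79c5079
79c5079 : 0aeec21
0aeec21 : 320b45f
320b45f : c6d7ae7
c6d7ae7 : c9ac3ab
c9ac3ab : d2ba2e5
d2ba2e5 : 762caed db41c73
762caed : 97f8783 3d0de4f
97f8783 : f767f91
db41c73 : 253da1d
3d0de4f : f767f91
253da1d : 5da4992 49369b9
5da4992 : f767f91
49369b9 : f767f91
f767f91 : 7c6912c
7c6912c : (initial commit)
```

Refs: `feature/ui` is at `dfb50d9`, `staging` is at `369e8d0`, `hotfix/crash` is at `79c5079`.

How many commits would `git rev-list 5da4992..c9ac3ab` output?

Reachable from c9ac3ab: {253da1d, 3d0de4f, 49369b9, 5da4992, 762caed, 7c6912c, 97f8783, c9ac3ab, d2ba2e5, db41c73, f767f91}.
Reachable from 5da4992: {5da4992, 7c6912c, f767f91}.
In c9ac3ab's history but not 5da4992's: {253da1d, 3d0de4f, 49369b9, 762caed, 97f8783, c9ac3ab, d2ba2e5, db41c73} — 8 commits.

8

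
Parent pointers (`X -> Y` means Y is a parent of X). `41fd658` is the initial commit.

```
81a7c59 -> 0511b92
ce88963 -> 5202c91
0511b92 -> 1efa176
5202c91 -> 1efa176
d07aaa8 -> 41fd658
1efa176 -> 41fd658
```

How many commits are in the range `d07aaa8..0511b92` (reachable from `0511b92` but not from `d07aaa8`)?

Reachable from 0511b92: {0511b92, 1efa176, 41fd658}.
Reachable from d07aaa8: {41fd658, d07aaa8}.
In 0511b92's history but not d07aaa8's: {0511b92, 1efa176} — 2 commits.

2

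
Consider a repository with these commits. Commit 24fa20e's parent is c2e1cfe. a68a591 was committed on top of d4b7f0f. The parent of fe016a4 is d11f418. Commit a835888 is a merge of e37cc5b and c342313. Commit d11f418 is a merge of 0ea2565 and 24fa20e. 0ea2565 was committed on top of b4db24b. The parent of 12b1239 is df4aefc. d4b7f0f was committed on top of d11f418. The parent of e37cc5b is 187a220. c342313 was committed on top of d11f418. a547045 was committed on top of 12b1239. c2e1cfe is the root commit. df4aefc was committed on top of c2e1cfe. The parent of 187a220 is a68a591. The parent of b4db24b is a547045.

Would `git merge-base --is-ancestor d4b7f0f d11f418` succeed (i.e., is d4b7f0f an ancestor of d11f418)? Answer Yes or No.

No

Ancestors of d11f418: {0ea2565, 12b1239, 24fa20e, a547045, b4db24b, c2e1cfe, d11f418, df4aefc}.
d4b7f0f is not in that set, so it is not an ancestor of d11f418.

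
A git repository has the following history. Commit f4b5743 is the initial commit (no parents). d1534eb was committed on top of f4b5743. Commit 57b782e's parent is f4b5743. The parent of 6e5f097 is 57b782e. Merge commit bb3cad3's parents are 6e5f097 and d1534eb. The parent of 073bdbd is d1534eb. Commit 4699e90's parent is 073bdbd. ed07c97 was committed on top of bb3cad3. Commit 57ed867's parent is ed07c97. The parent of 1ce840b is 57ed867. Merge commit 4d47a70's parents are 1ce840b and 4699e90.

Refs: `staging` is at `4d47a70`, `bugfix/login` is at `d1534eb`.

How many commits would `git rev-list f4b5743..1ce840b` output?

Reachable from 1ce840b: {1ce840b, 57b782e, 57ed867, 6e5f097, bb3cad3, d1534eb, ed07c97, f4b5743}.
Reachable from f4b5743: {f4b5743}.
In 1ce840b's history but not f4b5743's: {1ce840b, 57b782e, 57ed867, 6e5f097, bb3cad3, d1534eb, ed07c97} — 7 commits.

7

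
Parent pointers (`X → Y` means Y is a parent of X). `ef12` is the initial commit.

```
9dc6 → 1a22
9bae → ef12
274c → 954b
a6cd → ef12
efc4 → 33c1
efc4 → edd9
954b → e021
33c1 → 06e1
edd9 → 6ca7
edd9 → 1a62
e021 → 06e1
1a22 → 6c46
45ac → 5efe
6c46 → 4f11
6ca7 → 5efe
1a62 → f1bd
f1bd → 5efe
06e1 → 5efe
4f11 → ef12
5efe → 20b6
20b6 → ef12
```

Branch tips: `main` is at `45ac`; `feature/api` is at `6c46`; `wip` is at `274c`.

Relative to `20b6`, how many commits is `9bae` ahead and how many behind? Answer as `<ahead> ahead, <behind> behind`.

Reachable from 9bae: {9bae, ef12}.
Reachable from 20b6: {20b6, ef12}.
Only in 9bae's history (ahead): {9bae} — 1.
Only in 20b6's history (behind): {20b6} — 1.

1 ahead, 1 behind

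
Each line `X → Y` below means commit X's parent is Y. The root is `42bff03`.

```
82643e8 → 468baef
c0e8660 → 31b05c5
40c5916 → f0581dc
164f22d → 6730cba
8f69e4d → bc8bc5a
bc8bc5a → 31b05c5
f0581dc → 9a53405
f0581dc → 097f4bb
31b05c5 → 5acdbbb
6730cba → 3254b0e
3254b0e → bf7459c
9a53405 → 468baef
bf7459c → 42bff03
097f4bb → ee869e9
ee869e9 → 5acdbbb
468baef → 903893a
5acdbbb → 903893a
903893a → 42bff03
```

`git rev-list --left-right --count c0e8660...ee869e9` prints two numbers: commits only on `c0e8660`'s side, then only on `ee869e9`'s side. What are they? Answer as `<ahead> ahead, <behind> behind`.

2 ahead, 1 behind

Reachable from c0e8660: {31b05c5, 42bff03, 5acdbbb, 903893a, c0e8660}.
Reachable from ee869e9: {42bff03, 5acdbbb, 903893a, ee869e9}.
Only in c0e8660's history (ahead): {31b05c5, c0e8660} — 2.
Only in ee869e9's history (behind): {ee869e9} — 1.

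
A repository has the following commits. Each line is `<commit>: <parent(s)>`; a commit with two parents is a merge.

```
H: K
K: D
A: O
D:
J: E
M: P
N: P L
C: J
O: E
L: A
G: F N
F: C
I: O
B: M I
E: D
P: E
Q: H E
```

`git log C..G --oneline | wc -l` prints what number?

7

Reachable from G: {A, C, D, E, F, G, J, L, N, O, P}.
Reachable from C: {C, D, E, J}.
In G's history but not C's: {A, F, G, L, N, O, P} — 7 commits.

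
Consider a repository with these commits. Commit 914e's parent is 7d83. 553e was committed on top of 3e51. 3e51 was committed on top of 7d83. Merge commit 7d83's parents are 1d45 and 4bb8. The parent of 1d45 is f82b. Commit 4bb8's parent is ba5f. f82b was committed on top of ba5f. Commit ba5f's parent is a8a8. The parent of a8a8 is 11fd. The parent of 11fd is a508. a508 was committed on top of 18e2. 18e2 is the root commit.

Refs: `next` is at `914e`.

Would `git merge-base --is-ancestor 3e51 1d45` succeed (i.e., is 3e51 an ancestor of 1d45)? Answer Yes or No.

Ancestors of 1d45: {11fd, 18e2, 1d45, a508, a8a8, ba5f, f82b}.
3e51 is not in that set, so it is not an ancestor of 1d45.

No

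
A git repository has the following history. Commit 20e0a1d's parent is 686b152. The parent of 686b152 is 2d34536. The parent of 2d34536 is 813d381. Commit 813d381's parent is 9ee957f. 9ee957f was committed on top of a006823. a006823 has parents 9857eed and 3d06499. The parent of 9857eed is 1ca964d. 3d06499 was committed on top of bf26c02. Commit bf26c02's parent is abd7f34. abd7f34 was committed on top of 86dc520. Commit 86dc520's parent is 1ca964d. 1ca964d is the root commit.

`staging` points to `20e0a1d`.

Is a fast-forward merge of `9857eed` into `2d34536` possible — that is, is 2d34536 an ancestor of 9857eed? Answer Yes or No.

No

A fast-forward from 2d34536 to 9857eed is possible iff 2d34536 is an ancestor of 9857eed.
Ancestors of 9857eed: {1ca964d, 9857eed}.
2d34536 is not among them, so fast-forward is not possible.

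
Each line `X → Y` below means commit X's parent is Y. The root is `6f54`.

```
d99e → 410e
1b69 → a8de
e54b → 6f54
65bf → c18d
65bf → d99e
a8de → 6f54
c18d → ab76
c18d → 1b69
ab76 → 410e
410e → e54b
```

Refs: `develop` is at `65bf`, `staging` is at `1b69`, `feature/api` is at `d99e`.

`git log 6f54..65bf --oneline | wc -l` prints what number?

8

Reachable from 65bf: {1b69, 410e, 65bf, 6f54, a8de, ab76, c18d, d99e, e54b}.
Reachable from 6f54: {6f54}.
In 65bf's history but not 6f54's: {1b69, 410e, 65bf, a8de, ab76, c18d, d99e, e54b} — 8 commits.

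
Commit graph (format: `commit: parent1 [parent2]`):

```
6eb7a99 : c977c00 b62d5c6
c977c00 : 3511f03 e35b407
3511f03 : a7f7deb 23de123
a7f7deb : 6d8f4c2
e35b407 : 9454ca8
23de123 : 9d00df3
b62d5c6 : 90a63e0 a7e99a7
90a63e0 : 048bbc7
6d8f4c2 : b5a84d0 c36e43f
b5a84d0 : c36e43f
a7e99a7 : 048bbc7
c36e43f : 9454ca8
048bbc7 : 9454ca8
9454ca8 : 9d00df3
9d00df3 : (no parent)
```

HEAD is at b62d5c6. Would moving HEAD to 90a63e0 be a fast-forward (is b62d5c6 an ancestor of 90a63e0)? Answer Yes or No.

A fast-forward from b62d5c6 to 90a63e0 is possible iff b62d5c6 is an ancestor of 90a63e0.
Ancestors of 90a63e0: {048bbc7, 90a63e0, 9454ca8, 9d00df3}.
b62d5c6 is not among them, so fast-forward is not possible.

No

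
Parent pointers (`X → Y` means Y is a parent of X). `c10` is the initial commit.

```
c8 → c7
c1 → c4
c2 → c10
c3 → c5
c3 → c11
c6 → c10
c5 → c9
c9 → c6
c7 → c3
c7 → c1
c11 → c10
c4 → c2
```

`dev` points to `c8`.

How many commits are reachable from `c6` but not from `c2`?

1

Reachable from c6: {c10, c6}.
Reachable from c2: {c10, c2}.
In c6's history but not c2's: {c6} — 1 commit.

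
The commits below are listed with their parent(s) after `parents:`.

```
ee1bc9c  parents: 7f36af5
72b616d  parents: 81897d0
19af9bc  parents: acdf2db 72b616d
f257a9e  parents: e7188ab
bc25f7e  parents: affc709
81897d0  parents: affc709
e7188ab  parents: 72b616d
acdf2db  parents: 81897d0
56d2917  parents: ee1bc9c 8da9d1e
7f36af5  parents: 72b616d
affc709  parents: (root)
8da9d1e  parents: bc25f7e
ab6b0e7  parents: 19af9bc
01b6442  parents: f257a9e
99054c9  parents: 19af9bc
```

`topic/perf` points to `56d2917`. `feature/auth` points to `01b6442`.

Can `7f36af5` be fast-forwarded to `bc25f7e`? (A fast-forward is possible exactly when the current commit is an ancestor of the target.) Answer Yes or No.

No

A fast-forward from 7f36af5 to bc25f7e is possible iff 7f36af5 is an ancestor of bc25f7e.
Ancestors of bc25f7e: {affc709, bc25f7e}.
7f36af5 is not among them, so fast-forward is not possible.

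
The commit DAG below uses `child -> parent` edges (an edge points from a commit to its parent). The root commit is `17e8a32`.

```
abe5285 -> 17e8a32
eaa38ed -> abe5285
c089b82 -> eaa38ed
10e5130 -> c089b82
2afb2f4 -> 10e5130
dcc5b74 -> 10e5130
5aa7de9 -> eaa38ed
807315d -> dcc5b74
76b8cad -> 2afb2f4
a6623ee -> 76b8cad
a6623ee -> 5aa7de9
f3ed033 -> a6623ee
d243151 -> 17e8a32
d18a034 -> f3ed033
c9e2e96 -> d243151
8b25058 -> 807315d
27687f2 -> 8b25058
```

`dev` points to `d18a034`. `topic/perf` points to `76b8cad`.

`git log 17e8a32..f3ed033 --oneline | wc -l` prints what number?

9

Reachable from f3ed033: {10e5130, 17e8a32, 2afb2f4, 5aa7de9, 76b8cad, a6623ee, abe5285, c089b82, eaa38ed, f3ed033}.
Reachable from 17e8a32: {17e8a32}.
In f3ed033's history but not 17e8a32's: {10e5130, 2afb2f4, 5aa7de9, 76b8cad, a6623ee, abe5285, c089b82, eaa38ed, f3ed033} — 9 commits.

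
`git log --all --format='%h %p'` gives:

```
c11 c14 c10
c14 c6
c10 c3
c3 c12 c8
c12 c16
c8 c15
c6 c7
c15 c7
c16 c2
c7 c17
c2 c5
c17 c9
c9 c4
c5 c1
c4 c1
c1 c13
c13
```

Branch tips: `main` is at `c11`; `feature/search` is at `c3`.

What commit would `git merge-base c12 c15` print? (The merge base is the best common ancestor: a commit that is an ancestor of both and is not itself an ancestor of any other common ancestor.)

c1

Ancestors of c12: {c1, c12, c13, c16, c2, c5}.
Ancestors of c15: {c1, c13, c15, c17, c4, c7, c9}.
Common ancestors: {c1, c13}.
Among these, c1 is not an ancestor of any other common ancestor — it is the merge base.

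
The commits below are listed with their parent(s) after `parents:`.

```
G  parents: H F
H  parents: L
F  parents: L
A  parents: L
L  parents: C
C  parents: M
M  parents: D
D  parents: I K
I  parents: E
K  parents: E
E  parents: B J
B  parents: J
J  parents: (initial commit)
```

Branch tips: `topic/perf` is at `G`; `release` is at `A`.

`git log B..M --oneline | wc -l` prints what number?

5

Reachable from M: {B, D, E, I, J, K, M}.
Reachable from B: {B, J}.
In M's history but not B's: {D, E, I, K, M} — 5 commits.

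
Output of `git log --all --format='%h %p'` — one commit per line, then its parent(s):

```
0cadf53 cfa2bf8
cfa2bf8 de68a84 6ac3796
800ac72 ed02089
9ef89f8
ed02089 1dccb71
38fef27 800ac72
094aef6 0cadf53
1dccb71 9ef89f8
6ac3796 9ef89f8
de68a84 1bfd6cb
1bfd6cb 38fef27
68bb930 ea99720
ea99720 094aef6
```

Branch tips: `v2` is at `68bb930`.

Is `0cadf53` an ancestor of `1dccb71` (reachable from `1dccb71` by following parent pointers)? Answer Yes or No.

Ancestors of 1dccb71: {1dccb71, 9ef89f8}.
0cadf53 is not in that set, so it is not an ancestor of 1dccb71.

No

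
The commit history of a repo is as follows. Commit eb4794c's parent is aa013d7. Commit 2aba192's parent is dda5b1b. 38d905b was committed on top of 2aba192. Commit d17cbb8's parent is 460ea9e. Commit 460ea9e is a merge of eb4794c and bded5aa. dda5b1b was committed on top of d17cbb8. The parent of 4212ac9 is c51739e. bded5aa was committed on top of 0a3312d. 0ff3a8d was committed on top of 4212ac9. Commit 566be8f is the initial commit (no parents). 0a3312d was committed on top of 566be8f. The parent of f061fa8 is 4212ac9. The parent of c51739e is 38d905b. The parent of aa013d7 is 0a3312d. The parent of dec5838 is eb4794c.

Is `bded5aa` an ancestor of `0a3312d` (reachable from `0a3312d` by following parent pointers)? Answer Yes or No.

No

Ancestors of 0a3312d: {0a3312d, 566be8f}.
bded5aa is not in that set, so it is not an ancestor of 0a3312d.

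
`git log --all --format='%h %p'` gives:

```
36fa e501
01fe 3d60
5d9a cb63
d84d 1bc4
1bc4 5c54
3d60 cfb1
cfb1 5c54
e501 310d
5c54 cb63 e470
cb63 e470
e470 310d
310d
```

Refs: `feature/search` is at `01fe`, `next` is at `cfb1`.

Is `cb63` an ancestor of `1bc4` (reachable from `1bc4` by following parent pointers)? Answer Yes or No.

Ancestors of 1bc4 (commits reachable by following parents): {1bc4, 310d, 5c54, cb63, e470}.
cb63 is in that set, so it is an ancestor of 1bc4.

Yes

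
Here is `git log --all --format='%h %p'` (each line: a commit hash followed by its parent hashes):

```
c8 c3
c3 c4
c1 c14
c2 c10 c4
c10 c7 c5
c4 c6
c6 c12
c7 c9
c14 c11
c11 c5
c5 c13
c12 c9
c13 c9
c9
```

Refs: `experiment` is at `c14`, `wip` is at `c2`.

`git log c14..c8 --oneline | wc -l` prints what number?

Reachable from c8: {c12, c3, c4, c6, c8, c9}.
Reachable from c14: {c11, c13, c14, c5, c9}.
In c8's history but not c14's: {c12, c3, c4, c6, c8} — 5 commits.

5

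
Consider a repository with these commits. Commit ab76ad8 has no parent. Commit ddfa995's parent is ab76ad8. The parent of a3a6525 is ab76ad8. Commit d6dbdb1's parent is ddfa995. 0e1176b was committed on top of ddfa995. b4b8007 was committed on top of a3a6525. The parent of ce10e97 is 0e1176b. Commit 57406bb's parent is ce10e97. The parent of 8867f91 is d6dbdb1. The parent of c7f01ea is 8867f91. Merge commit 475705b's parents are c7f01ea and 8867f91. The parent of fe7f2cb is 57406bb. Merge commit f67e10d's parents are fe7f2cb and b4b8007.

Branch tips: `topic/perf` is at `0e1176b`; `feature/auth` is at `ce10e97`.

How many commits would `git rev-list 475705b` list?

Walking parent pointers from 475705b: reachable set = {475705b, 8867f91, ab76ad8, c7f01ea, d6dbdb1, ddfa995}.
That is 6 commits.

6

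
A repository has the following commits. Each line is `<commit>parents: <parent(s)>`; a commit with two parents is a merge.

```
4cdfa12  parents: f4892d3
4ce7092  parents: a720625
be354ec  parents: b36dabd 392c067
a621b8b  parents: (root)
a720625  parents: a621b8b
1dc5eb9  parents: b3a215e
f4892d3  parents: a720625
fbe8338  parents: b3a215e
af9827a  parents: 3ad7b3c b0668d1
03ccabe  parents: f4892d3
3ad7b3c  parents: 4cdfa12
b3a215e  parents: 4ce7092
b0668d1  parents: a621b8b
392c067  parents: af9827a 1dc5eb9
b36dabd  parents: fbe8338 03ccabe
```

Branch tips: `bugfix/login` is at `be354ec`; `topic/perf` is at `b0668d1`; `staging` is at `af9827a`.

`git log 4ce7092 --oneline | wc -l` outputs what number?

3

Walking parent pointers from 4ce7092: reachable set = {4ce7092, a621b8b, a720625}.
That is 3 commits.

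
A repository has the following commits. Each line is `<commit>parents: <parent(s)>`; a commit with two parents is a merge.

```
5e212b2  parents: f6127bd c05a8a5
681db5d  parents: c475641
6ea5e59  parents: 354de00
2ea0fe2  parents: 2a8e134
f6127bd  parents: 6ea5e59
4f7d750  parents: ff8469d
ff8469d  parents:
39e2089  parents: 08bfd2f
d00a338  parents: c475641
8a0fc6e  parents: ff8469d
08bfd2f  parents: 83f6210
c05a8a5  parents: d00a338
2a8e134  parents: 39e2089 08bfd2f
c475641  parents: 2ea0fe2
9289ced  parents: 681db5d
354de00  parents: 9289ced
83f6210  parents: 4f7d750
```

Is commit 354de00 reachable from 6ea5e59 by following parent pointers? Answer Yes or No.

Yes

Ancestors of 6ea5e59 (commits reachable by following parents): {08bfd2f, 2a8e134, 2ea0fe2, 354de00, 39e2089, 4f7d750, 681db5d, 6ea5e59, 83f6210, 9289ced, c475641, ff8469d}.
354de00 is in that set, so it is an ancestor of 6ea5e59.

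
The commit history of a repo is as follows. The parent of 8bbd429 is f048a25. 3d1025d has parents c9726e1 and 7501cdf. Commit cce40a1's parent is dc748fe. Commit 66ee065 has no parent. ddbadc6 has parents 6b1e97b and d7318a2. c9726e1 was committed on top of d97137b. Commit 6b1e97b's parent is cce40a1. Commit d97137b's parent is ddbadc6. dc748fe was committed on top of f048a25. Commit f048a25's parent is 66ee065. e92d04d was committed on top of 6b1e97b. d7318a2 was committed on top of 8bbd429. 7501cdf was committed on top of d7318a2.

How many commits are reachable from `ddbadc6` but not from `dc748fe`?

Reachable from ddbadc6: {66ee065, 6b1e97b, 8bbd429, cce40a1, d7318a2, dc748fe, ddbadc6, f048a25}.
Reachable from dc748fe: {66ee065, dc748fe, f048a25}.
In ddbadc6's history but not dc748fe's: {6b1e97b, 8bbd429, cce40a1, d7318a2, ddbadc6} — 5 commits.

5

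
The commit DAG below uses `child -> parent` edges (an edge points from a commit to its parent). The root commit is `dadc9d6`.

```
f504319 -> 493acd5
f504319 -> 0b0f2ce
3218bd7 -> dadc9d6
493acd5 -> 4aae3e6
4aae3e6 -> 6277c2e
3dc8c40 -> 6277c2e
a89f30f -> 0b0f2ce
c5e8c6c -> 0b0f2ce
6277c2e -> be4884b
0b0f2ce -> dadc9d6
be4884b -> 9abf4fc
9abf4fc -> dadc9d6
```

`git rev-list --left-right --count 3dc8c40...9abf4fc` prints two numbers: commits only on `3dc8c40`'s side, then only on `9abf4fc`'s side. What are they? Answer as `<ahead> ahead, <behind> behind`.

Reachable from 3dc8c40: {3dc8c40, 6277c2e, 9abf4fc, be4884b, dadc9d6}.
Reachable from 9abf4fc: {9abf4fc, dadc9d6}.
Only in 3dc8c40's history (ahead): {3dc8c40, 6277c2e, be4884b} — 3.
Only in 9abf4fc's history (behind): {} — 0.

3 ahead, 0 behind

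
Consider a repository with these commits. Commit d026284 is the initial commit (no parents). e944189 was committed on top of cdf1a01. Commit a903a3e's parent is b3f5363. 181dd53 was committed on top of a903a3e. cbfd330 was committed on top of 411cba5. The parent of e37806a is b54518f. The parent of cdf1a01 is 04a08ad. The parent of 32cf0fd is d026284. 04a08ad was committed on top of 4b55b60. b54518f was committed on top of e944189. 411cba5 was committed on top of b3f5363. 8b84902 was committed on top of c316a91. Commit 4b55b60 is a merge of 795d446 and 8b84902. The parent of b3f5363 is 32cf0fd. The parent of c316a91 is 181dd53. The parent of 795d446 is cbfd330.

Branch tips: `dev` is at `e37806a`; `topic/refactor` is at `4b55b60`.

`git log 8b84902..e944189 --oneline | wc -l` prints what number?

Reachable from e944189: {04a08ad, 181dd53, 32cf0fd, 411cba5, 4b55b60, 795d446, 8b84902, a903a3e, b3f5363, c316a91, cbfd330, cdf1a01, d026284, e944189}.
Reachable from 8b84902: {181dd53, 32cf0fd, 8b84902, a903a3e, b3f5363, c316a91, d026284}.
In e944189's history but not 8b84902's: {04a08ad, 411cba5, 4b55b60, 795d446, cbfd330, cdf1a01, e944189} — 7 commits.

7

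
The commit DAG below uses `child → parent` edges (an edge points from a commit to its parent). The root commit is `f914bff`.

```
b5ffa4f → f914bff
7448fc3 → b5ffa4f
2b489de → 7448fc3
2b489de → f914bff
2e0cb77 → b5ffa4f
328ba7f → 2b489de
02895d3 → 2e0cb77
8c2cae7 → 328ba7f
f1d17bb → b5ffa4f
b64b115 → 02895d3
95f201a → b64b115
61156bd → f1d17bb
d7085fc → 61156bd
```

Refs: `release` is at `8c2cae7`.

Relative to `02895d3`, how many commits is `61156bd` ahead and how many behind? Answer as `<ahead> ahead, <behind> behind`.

2 ahead, 2 behind

Reachable from 61156bd: {61156bd, b5ffa4f, f1d17bb, f914bff}.
Reachable from 02895d3: {02895d3, 2e0cb77, b5ffa4f, f914bff}.
Only in 61156bd's history (ahead): {61156bd, f1d17bb} — 2.
Only in 02895d3's history (behind): {02895d3, 2e0cb77} — 2.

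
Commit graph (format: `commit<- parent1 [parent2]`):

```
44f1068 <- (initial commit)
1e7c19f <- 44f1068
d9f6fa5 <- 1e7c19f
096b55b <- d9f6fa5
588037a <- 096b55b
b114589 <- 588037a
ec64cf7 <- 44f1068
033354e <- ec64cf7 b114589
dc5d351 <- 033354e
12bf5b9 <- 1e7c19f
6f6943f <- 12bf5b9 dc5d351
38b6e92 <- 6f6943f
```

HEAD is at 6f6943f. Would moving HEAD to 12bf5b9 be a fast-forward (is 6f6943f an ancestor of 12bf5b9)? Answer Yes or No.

No

A fast-forward from 6f6943f to 12bf5b9 is possible iff 6f6943f is an ancestor of 12bf5b9.
Ancestors of 12bf5b9: {12bf5b9, 1e7c19f, 44f1068}.
6f6943f is not among them, so fast-forward is not possible.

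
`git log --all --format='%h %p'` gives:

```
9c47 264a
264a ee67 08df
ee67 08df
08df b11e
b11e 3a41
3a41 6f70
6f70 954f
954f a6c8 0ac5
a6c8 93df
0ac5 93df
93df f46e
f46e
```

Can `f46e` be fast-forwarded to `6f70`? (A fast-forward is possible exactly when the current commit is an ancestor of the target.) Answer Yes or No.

A fast-forward from f46e to 6f70 is possible iff f46e is an ancestor of 6f70.
Ancestors of 6f70: {0ac5, 6f70, 93df, 954f, a6c8, f46e}.
f46e is among them, so fast-forward is possible.

Yes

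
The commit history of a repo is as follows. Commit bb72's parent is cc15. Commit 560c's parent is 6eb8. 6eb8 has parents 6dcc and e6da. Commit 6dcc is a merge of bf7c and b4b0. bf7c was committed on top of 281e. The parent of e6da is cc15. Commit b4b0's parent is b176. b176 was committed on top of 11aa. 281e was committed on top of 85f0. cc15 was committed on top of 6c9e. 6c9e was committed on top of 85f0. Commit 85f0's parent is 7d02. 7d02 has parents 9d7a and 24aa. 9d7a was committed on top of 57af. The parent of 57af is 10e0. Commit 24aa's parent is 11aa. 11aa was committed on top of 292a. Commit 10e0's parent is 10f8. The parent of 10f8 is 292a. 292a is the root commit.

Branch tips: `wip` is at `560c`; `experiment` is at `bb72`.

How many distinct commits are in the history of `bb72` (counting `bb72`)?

Walking parent pointers from bb72: reachable set = {10e0, 10f8, 11aa, 24aa, 292a, 57af, 6c9e, 7d02, 85f0, 9d7a, bb72, cc15}.
That is 12 commits.

12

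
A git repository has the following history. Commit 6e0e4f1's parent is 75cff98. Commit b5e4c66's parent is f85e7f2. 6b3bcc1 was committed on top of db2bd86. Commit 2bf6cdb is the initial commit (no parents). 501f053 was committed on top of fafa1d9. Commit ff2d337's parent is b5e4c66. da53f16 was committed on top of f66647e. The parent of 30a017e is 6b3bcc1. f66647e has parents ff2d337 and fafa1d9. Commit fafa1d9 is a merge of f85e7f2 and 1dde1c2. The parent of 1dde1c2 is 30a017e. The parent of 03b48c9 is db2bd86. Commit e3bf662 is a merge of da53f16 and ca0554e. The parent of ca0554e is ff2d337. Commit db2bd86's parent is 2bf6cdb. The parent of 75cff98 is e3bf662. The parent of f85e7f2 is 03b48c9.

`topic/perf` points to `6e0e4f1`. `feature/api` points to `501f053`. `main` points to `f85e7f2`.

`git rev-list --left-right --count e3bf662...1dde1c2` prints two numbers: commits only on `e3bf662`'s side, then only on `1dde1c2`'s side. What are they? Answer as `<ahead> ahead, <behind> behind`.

Reachable from e3bf662: {03b48c9, 1dde1c2, 2bf6cdb, 30a017e, 6b3bcc1, b5e4c66, ca0554e, da53f16, db2bd86, e3bf662, f66647e, f85e7f2, fafa1d9, ff2d337}.
Reachable from 1dde1c2: {1dde1c2, 2bf6cdb, 30a017e, 6b3bcc1, db2bd86}.
Only in e3bf662's history (ahead): {03b48c9, b5e4c66, ca0554e, da53f16, e3bf662, f66647e, f85e7f2, fafa1d9, ff2d337} — 9.
Only in 1dde1c2's history (behind): {} — 0.

9 ahead, 0 behind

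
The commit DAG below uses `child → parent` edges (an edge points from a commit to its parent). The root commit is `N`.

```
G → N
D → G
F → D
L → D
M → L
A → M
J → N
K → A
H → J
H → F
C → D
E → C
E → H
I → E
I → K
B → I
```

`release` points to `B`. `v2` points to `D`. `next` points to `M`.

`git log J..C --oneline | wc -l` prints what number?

3

Reachable from C: {C, D, G, N}.
Reachable from J: {J, N}.
In C's history but not J's: {C, D, G} — 3 commits.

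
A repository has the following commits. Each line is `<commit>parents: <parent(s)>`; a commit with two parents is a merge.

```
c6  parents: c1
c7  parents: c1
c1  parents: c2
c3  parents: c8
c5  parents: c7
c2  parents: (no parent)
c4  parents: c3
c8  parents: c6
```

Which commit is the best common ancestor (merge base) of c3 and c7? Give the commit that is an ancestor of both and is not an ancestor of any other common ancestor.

c1

Ancestors of c3: {c1, c2, c3, c6, c8}.
Ancestors of c7: {c1, c2, c7}.
Common ancestors: {c1, c2}.
Among these, c1 is not an ancestor of any other common ancestor — it is the merge base.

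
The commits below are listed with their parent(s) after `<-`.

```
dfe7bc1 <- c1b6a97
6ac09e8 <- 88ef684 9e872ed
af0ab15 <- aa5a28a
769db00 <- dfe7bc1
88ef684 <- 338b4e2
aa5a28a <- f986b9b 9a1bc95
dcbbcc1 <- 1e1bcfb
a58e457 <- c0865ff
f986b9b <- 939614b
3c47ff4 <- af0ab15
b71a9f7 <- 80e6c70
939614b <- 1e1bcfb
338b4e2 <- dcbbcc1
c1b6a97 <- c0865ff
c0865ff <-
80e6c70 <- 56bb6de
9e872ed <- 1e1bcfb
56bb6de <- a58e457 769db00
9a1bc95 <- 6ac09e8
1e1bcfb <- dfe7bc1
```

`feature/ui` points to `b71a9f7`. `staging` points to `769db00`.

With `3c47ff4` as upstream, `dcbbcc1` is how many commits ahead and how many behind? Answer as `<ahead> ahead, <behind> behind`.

0 ahead, 10 behind

Reachable from dcbbcc1: {1e1bcfb, c0865ff, c1b6a97, dcbbcc1, dfe7bc1}.
Reachable from 3c47ff4: {1e1bcfb, 338b4e2, 3c47ff4, 6ac09e8, 88ef684, 939614b, 9a1bc95, 9e872ed, aa5a28a, af0ab15, c0865ff, c1b6a97, dcbbcc1, dfe7bc1, f986b9b}.
Only in dcbbcc1's history (ahead): {} — 0.
Only in 3c47ff4's history (behind): {338b4e2, 3c47ff4, 6ac09e8, 88ef684, 939614b, 9a1bc95, 9e872ed, aa5a28a, af0ab15, f986b9b} — 10.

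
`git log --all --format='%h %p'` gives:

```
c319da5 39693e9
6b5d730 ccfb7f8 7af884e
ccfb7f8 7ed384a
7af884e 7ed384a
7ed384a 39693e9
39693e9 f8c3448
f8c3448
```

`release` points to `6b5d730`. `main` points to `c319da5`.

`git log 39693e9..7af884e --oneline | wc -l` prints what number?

2

Reachable from 7af884e: {39693e9, 7af884e, 7ed384a, f8c3448}.
Reachable from 39693e9: {39693e9, f8c3448}.
In 7af884e's history but not 39693e9's: {7af884e, 7ed384a} — 2 commits.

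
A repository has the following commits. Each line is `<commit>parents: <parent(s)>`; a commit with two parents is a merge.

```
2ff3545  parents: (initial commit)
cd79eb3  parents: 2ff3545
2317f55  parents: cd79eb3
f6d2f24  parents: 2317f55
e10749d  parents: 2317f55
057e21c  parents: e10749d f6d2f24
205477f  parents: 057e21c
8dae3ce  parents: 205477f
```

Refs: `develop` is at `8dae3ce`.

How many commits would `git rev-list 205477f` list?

7

Walking parent pointers from 205477f: reachable set = {057e21c, 205477f, 2317f55, 2ff3545, cd79eb3, e10749d, f6d2f24}.
That is 7 commits.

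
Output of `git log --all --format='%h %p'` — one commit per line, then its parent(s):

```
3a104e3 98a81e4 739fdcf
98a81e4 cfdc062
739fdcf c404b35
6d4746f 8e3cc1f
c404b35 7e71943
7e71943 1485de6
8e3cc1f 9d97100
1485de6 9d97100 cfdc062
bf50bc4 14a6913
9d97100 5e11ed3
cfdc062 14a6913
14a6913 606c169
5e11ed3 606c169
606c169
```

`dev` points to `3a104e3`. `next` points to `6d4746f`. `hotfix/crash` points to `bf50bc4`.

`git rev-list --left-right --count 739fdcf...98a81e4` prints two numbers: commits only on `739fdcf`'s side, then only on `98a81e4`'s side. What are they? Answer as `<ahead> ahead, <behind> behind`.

Reachable from 739fdcf: {1485de6, 14a6913, 5e11ed3, 606c169, 739fdcf, 7e71943, 9d97100, c404b35, cfdc062}.
Reachable from 98a81e4: {14a6913, 606c169, 98a81e4, cfdc062}.
Only in 739fdcf's history (ahead): {1485de6, 5e11ed3, 739fdcf, 7e71943, 9d97100, c404b35} — 6.
Only in 98a81e4's history (behind): {98a81e4} — 1.

6 ahead, 1 behind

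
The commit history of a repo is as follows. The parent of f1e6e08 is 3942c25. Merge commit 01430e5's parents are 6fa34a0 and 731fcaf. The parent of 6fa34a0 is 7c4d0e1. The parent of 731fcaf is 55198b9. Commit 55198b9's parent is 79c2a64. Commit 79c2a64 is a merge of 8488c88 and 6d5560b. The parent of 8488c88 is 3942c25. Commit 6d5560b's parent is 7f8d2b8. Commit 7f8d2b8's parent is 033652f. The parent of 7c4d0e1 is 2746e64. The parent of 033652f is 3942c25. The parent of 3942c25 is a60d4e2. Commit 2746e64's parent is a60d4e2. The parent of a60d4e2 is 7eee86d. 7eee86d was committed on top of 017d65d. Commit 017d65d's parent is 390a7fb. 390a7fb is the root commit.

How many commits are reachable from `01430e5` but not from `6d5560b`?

Reachable from 01430e5: {01430e5, 017d65d, 033652f, 2746e64, 390a7fb, 3942c25, 55198b9, 6d5560b, 6fa34a0, 731fcaf, 79c2a64, 7c4d0e1, 7eee86d, 7f8d2b8, 8488c88, a60d4e2}.
Reachable from 6d5560b: {017d65d, 033652f, 390a7fb, 3942c25, 6d5560b, 7eee86d, 7f8d2b8, a60d4e2}.
In 01430e5's history but not 6d5560b's: {01430e5, 2746e64, 55198b9, 6fa34a0, 731fcaf, 79c2a64, 7c4d0e1, 8488c88} — 8 commits.

8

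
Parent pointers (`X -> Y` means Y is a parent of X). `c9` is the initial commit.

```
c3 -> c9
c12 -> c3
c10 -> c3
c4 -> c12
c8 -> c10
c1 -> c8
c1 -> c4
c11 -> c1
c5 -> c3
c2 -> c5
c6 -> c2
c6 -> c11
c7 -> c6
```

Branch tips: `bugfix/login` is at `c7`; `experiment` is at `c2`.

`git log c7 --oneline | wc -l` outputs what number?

Walking parent pointers from c7: reachable set = {c1, c10, c11, c12, c2, c3, c4, c5, c6, c7, c8, c9}.
That is 12 commits.

12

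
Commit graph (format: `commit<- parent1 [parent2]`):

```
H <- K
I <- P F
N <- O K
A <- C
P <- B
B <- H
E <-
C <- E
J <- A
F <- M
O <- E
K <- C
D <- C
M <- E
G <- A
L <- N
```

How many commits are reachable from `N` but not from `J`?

Reachable from N: {C, E, K, N, O}.
Reachable from J: {A, C, E, J}.
In N's history but not J's: {K, N, O} — 3 commits.

3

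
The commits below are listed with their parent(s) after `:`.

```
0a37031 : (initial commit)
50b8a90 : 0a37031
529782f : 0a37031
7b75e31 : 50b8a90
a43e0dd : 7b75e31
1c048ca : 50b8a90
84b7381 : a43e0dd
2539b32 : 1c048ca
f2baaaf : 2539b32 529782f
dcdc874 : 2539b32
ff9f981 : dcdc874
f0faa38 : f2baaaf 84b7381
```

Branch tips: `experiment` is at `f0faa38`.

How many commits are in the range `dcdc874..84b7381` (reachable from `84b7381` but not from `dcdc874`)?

3

Reachable from 84b7381: {0a37031, 50b8a90, 7b75e31, 84b7381, a43e0dd}.
Reachable from dcdc874: {0a37031, 1c048ca, 2539b32, 50b8a90, dcdc874}.
In 84b7381's history but not dcdc874's: {7b75e31, 84b7381, a43e0dd} — 3 commits.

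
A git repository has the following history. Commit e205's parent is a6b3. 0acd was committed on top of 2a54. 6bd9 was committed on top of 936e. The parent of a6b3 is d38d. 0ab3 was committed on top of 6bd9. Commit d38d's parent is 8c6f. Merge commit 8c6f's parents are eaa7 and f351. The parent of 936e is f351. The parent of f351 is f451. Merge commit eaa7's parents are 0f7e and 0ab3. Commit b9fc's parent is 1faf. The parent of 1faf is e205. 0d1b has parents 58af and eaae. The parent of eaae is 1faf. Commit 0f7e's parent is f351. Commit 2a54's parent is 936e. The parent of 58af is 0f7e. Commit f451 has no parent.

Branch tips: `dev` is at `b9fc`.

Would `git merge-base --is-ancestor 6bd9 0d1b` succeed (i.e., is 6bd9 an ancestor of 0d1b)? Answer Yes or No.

Ancestors of 0d1b (commits reachable by following parents): {0ab3, 0d1b, 0f7e, 1faf, 58af, 6bd9, 8c6f, 936e, a6b3, d38d, e205, eaa7, eaae, f351, f451}.
6bd9 is in that set, so it is an ancestor of 0d1b.

Yes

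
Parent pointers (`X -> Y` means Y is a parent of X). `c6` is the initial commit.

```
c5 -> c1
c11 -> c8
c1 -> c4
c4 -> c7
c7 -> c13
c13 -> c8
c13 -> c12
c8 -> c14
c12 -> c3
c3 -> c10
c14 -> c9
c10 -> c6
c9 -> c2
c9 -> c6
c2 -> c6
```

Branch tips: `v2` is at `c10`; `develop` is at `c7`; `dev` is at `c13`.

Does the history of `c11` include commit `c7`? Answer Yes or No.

Ancestors of c11: {c11, c14, c2, c6, c8, c9}.
c7 is not in that set, so it is not an ancestor of c11.

No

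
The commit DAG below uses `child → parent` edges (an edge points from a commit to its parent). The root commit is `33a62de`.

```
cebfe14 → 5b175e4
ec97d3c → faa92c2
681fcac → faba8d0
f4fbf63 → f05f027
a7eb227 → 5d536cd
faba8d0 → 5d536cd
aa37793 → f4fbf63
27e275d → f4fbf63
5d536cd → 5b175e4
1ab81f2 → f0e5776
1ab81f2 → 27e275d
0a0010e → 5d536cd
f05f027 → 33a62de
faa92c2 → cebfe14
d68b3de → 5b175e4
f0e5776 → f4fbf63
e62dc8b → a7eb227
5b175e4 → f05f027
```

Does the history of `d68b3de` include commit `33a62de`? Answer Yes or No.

Ancestors of d68b3de (commits reachable by following parents): {33a62de, 5b175e4, d68b3de, f05f027}.
33a62de is in that set, so it is an ancestor of d68b3de.

Yes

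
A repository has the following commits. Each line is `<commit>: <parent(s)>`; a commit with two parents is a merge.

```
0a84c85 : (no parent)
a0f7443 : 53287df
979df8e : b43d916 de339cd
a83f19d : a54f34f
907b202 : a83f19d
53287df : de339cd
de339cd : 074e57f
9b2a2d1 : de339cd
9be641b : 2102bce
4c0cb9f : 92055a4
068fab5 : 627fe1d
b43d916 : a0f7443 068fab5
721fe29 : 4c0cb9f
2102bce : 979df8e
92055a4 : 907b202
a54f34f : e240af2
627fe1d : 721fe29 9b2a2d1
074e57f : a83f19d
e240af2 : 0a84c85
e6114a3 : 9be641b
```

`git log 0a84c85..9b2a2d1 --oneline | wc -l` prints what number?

Reachable from 9b2a2d1: {074e57f, 0a84c85, 9b2a2d1, a54f34f, a83f19d, de339cd, e240af2}.
Reachable from 0a84c85: {0a84c85}.
In 9b2a2d1's history but not 0a84c85's: {074e57f, 9b2a2d1, a54f34f, a83f19d, de339cd, e240af2} — 6 commits.

6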